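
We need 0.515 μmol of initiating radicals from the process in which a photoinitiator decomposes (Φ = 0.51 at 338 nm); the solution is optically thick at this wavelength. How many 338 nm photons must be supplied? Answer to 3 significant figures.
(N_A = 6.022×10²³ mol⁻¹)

Product: 0.515 μmol = 5.15×10⁻⁷ mol.
Photons that must be absorbed: 5.15×10⁻⁷ / 0.51 = 1.010×10⁻⁶ mol.
Photon count: 1.010×10⁻⁶ × 6.022×10²³ = 6.08×10¹⁷.

6.08×10¹⁷ photons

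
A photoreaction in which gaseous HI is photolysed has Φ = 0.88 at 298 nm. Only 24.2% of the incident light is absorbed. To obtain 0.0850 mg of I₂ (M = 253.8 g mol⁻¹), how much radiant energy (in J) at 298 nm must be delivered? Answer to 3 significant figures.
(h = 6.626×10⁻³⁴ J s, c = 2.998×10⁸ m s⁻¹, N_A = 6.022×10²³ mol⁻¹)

Product: 0.0850 mg / 253.8 g mol⁻¹ = 3.349×10⁻⁷ mol.
Photons that must be absorbed: 3.349×10⁻⁷ / 0.88 = 3.806×10⁻⁷ mol.
Incident photons needed: 3.806×10⁻⁷ / 0.242 = 1.573×10⁻⁶ mol.
Photon energy: hc/λ = 6.666×10⁻¹⁹ J; per mole, 4.014×10⁵ J mol⁻¹.
Energy required: 1.573×10⁻⁶ × 4.014×10⁵ = 0.631 J.

0.631 J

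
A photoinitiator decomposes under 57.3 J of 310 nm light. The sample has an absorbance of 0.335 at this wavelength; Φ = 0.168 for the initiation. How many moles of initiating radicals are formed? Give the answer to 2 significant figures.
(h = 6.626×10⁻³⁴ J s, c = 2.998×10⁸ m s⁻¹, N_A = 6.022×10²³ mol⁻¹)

Photon energy at 310 nm: hc/λ = (6.626×10⁻³⁴)(2.998×10⁸)/(310×10⁻⁹) = 6.408×10⁻¹⁹ J.
Photons incident: 57.3 / 6.408×10⁻¹⁹ = 8.942×10¹⁹, i.e. 8.942×10¹⁹/6.022×10²³ = 1.485×10⁻⁴ mol.
Fraction absorbed: 1 − 10^(−0.335) = 0.5376.
Photons absorbed: 0.5376 × 1.485×10⁻⁴ = 7.983×10⁻⁵ mol.
Product: Φ × n_abs = 0.168 × 7.983×10⁻⁵ = 1.341×10⁻⁵ mol.

1.3×10⁻⁵ mol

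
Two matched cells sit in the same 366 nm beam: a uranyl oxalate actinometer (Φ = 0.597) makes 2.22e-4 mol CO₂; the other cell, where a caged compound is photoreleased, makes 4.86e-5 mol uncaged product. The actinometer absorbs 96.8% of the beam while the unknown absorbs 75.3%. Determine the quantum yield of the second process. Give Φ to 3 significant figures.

Photons absorbed by the actinometer: 2.22e-4 / 0.597 = 3.719e-4 mol.
Incident flux: 3.719e-4 / 0.968 = 3.842e-4 einstein.
Absorbed by unknown: 0.753 × 3.842e-4 = 2.893e-4 mol.
Φ(unknown) = 4.86e-5 / 2.893e-4 = 0.168.

Φ = 0.168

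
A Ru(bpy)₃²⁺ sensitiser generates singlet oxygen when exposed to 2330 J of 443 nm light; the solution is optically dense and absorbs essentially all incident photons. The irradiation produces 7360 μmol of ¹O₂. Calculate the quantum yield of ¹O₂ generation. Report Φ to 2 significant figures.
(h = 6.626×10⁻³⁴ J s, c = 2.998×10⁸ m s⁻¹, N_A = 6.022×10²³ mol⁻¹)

Product: 7360 μmol = 0.00736 mol.
Photon energy at 443 nm: hc/λ = (6.626×10⁻³⁴)(2.998×10⁸)/(443×10⁻⁹) = 4.484×10⁻¹⁹ J.
Photons incident: 2330 / 4.484×10⁻¹⁹ = 5.196×10²¹, i.e. 5.196×10²¹/6.022×10²³ = 0.008628 mol.
Φ = 0.00736 mol / 0.008628 mol photons = 0.85.

Φ = 0.85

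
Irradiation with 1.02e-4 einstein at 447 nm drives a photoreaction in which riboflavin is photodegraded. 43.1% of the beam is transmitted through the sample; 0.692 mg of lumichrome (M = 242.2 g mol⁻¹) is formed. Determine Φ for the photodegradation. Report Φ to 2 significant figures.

Product: 0.692 mg / 242.2 g mol⁻¹ = 2.857e-6 mol.
Fraction absorbed: 1 − 43.1/100 = 0.5690.
Photons absorbed: 0.5690 × 1.02e-4 = 5.804e-5 mol.
Φ = 2.857e-6 mol / 5.804e-5 mol photons = 0.049.

Φ = 0.049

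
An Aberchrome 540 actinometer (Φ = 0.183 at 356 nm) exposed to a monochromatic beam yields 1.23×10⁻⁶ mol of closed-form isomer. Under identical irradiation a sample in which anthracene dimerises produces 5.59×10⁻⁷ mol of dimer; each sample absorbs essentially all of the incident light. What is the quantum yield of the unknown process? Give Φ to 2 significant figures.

Φ = 0.083

Photons absorbed by the actinometer: 1.23×10⁻⁶ / 0.183 = 6.721×10⁻⁶ mol.
Φ(unknown) = 5.59×10⁻⁷ / 6.721×10⁻⁶ = 0.083.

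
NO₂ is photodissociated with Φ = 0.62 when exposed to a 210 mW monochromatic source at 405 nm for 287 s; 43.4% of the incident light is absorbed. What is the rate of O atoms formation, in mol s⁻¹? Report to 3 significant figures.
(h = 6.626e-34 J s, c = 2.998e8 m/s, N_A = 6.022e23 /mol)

1.91e-7 mol s⁻¹

Photon energy at 405 nm: hc/λ = (6.626e-34)(2.998e8)/(405e-9) = 4.905e-19 J.
Energy delivered: (210 mW)(287 s) = 60.27 J.
Photons incident: 60.27 / 4.905e-19 = 1.229e20, i.e. 1.229e20/6.022e23 = 2.041e-4 mol.
Photons absorbed: 0.434 × 2.041e-4 = 8.858e-5 mol.
Product formed: 0.62 × 8.858e-5 = 5.492e-5 mol.
Rate: 5.492e-5 / 287 s = 1.91e-7 mol s⁻¹.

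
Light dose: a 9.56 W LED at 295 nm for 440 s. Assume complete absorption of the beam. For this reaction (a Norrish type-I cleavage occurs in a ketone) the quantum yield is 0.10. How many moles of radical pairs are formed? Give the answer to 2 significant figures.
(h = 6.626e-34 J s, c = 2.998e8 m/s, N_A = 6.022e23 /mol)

0.0010 mol

Photon energy at 295 nm: hc/λ = (6.626e-34)(2.998e8)/(295e-9) = 6.734e-19 J.
Energy delivered: (9.56 W)(440 s) = 4206 J.
Photons incident: 4206 / 6.734e-19 = 6.246e21, i.e. 6.246e21/6.022e23 = 0.01037 mol.
Product: Φ × n_abs = 0.10 × 0.01037 = 0.001037 mol.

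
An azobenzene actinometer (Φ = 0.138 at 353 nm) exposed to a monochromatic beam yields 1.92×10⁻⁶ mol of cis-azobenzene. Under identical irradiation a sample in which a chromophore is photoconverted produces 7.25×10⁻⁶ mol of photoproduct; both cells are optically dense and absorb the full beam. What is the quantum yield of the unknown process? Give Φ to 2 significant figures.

Photons absorbed by the actinometer: 1.92×10⁻⁶ / 0.138 = 1.391×10⁻⁵ mol.
Φ(unknown) = 7.25×10⁻⁶ / 1.391×10⁻⁵ = 0.52.

Φ = 0.52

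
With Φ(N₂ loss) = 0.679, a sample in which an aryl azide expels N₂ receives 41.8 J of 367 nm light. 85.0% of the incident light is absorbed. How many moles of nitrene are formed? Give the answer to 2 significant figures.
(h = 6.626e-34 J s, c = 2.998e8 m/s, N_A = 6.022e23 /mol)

Photon energy at 367 nm: hc/λ = (6.626e-34)(2.998e8)/(367e-9) = 5.413e-19 J.
Photons incident: 41.8 / 5.413e-19 = 7.722e19, i.e. 7.722e19/6.022e23 = 1.282e-4 mol.
Photons absorbed: 0.850 × 1.282e-4 = 1.090e-4 mol.
Product: Φ × n_abs = 0.679 × 1.090e-4 = 7.401e-5 mol.

7.4e-5 mol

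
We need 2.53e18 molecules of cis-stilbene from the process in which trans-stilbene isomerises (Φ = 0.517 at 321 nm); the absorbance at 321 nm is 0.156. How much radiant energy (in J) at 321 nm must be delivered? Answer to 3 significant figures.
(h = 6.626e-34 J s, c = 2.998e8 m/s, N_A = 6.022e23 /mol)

Product: 2.53e18 / 6.022e23 = 4.201e-6 mol.
Photons that must be absorbed: 4.201e-6 / 0.517 = 8.126e-6 mol.
Fraction absorbed: 1 − 10^(−0.156) = 0.3018.
Incident photons needed: 8.126e-6 / 0.3018 = 2.693e-5 mol.
Photon energy: hc/λ = 6.188e-19 J; per mole, 3.726e5 J mol⁻¹.
Energy required: 2.693e-5 × 3.726e5 = 10.0 J.

10.0 J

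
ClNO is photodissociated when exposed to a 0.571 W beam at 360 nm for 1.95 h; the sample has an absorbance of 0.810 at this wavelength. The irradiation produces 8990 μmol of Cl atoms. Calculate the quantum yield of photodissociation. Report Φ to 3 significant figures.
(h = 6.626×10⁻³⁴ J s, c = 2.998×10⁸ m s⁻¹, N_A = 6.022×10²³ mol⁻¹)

Product: 8990 μmol = 0.00899 mol.
Photon energy at 360 nm: hc/λ = (6.626×10⁻³⁴)(2.998×10⁸)/(360×10⁻⁹) = 5.518×10⁻¹⁹ J.
Energy delivered: (0.571 W)(7020 s) = 4008 J.
Photons incident: 4008 / 5.518×10⁻¹⁹ = 7.264×10²¹, i.e. 7.264×10²¹/6.022×10²³ = 0.01206 mol.
Fraction absorbed: 1 − 10^(−0.810) = 0.8451.
Photons absorbed: 0.8451 × 0.01206 = 0.01019 mol.
Φ = 0.00899 mol / 0.01019 mol photons = 0.882.

Φ = 0.882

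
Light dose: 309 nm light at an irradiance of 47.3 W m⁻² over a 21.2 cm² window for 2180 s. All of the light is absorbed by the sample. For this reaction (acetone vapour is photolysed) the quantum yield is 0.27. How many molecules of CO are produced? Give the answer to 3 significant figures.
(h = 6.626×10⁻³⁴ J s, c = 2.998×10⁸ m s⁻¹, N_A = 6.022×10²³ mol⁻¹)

Photon energy at 309 nm: hc/λ = (6.626×10⁻³⁴)(2.998×10⁸)/(309×10⁻⁹) = 6.429×10⁻¹⁹ J.
Energy delivered: (47.3 W m⁻²)(21.2×10⁻⁴ m²)(2180 s) = 218.6 J.
Photons incident: 218.6 / 6.429×10⁻¹⁹ = 3.400×10²⁰, i.e. 3.400×10²⁰/6.022×10²³ = 5.646×10⁻⁴ mol.
Product: Φ × n_abs = 0.27 × 5.646×10⁻⁴ = 1.524×10⁻⁴ mol.
As a count: 1.524×10⁻⁴ × 6.022×10²³ = 9.18×10¹⁹.

9.18×10¹⁹ molecules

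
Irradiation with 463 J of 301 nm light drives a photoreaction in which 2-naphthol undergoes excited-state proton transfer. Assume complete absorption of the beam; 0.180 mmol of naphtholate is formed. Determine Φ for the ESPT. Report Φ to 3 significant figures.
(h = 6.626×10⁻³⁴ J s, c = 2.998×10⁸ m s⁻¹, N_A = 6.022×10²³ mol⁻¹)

Φ = 0.155

Product: 0.180 mmol = 1.80×10⁻⁴ mol.
Photon energy at 301 nm: hc/λ = (6.626×10⁻³⁴)(2.998×10⁸)/(301×10⁻⁹) = 6.600×10⁻¹⁹ J.
Photons incident: 463 / 6.600×10⁻¹⁹ = 7.015×10²⁰, i.e. 7.015×10²⁰/6.022×10²³ = 0.001165 mol.
Φ = 1.80×10⁻⁴ mol / 0.001165 mol photons = 0.155.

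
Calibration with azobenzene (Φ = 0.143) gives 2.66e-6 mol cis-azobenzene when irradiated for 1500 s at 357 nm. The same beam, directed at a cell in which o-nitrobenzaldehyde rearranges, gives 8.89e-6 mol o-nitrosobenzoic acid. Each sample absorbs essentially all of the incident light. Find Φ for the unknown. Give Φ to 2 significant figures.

Photons absorbed by the actinometer: 2.66e-6 / 0.143 = 1.860e-5 mol.
Φ(unknown) = 8.89e-6 / 1.860e-5 = 0.48.

Φ = 0.48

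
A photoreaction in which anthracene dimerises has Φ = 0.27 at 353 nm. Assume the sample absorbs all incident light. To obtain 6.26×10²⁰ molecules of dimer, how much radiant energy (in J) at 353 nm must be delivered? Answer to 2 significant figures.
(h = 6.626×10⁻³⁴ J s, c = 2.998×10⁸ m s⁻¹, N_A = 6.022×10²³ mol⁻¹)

Product: 6.26×10²⁰ / 6.022×10²³ = 0.001040 mol.
Photons that must be absorbed: 0.001040 / 0.27 = 0.003852 mol.
Photon energy: hc/λ = 5.627×10⁻¹⁹ J; per mole, 3.389×10⁵ J mol⁻¹.
Energy required: 0.003852 × 3.389×10⁵ = 1300 J.

1300 J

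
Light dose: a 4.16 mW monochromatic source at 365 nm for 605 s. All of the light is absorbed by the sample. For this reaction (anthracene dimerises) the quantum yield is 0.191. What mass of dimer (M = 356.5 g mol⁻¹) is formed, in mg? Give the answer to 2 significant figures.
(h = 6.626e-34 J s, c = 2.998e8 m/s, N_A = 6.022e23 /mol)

0.52 mg

Photon energy at 365 nm: hc/λ = (6.626e-34)(2.998e8)/(365e-9) = 5.442e-19 J.
Energy delivered: (4.16 mW)(605 s) = 2.517 J.
Photons incident: 2.517 / 5.442e-19 = 4.625e18, i.e. 4.625e18/6.022e23 = 7.680e-6 mol.
Product: Φ × n_abs = 0.191 × 7.680e-6 = 1.467e-6 mol.
Mass: 1.467e-6 × 356.5 = 5.230e-4 g = 0.52 mg.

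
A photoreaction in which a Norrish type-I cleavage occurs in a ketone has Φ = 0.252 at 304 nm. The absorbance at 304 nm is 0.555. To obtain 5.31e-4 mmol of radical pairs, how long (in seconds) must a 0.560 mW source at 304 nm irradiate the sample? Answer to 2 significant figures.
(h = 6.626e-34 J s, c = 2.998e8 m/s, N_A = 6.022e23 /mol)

t ≈ 2100 s

Product: 5.31e-4 mmol = 5.31e-7 mol.
Photons that must be absorbed: 5.31e-7 / 0.252 = 2.107e-6 mol.
Fraction absorbed: 1 − 10^(−0.555) = 0.7214.
Incident photons needed: 2.107e-6 / 0.7214 = 2.921e-6 mol.
Photon energy: hc/λ = 6.534e-19 J; per mole, 3.935e5 J mol⁻¹.
Energy required: 2.921e-6 × 3.935e5 = 1.149 J.
Time: 1.149 J / 0.00056 W = 2100 s.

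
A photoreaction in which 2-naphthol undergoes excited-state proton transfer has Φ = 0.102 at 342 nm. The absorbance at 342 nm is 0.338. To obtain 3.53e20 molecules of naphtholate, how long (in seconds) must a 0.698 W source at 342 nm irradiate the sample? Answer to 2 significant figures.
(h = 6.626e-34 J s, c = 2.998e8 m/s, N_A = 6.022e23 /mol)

Product: 3.53e20 / 6.022e23 = 5.862e-4 mol.
Photons that must be absorbed: 5.862e-4 / 0.102 = 0.005747 mol.
Fraction absorbed: 1 − 10^(−0.338) = 0.5408.
Incident photons needed: 0.005747 / 0.5408 = 0.01063 mol.
Photon energy: hc/λ = 5.808e-19 J; per mole, 3.498e5 J mol⁻¹.
Energy required: 0.01063 × 3.498e5 = 3718 J.
Time: 3718 J / 0.698 W = 5300 s.

t ≈ 5300 s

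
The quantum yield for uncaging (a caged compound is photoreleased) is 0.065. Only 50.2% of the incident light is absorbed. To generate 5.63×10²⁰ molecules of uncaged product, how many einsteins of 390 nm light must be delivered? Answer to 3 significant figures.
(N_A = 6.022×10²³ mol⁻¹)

0.0287 einstein

Product: 5.63×10²⁰ / 6.022×10²³ = 9.349×10⁻⁴ mol.
Photons that must be absorbed: 9.349×10⁻⁴ / 0.065 = 0.01438 mol.
Incident photons needed: 0.01438 / 0.502 = 0.02865 mol.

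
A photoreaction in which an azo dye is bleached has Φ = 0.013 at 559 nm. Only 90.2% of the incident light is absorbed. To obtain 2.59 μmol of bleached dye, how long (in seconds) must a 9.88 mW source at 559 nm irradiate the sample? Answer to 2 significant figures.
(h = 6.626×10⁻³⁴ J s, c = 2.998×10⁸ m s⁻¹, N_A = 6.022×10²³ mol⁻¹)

t ≈ 4800 s

Product: 2.59 μmol = 2.59×10⁻⁶ mol.
Photons that must be absorbed: 2.59×10⁻⁶ / 0.013 = 1.992×10⁻⁴ mol.
Incident photons needed: 1.992×10⁻⁴ / 0.902 = 2.208×10⁻⁴ mol.
Photon energy: hc/λ = 3.554×10⁻¹⁹ J; per mole, 2.140×10⁵ J mol⁻¹.
Energy required: 2.208×10⁻⁴ × 2.140×10⁵ = 47.25 J.
Time: 47.25 J / 0.00988 W = 4800 s.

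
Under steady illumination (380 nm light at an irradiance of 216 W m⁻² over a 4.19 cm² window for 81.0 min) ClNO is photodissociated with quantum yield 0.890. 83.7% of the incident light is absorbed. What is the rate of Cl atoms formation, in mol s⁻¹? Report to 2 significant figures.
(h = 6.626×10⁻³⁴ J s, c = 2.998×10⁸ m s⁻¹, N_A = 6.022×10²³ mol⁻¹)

Photon energy at 380 nm: hc/λ = (6.626×10⁻³⁴)(2.998×10⁸)/(380×10⁻⁹) = 5.228×10⁻¹⁹ J.
Energy delivered: (216 W m⁻²)(4.19×10⁻⁴ m²)(4860 s) = 439.8 J.
Photons incident: 439.8 / 5.228×10⁻¹⁹ = 8.412×10²⁰, i.e. 8.412×10²⁰/6.022×10²³ = 0.001397 mol.
Photons absorbed: 0.837 × 0.001397 = 0.001169 mol.
Product formed: 0.890 × 0.001169 = 0.001040 mol.
Rate: 0.001040 / 4860 s = 2.1×10⁻⁷ mol s⁻¹.

2.1×10⁻⁷ mol s⁻¹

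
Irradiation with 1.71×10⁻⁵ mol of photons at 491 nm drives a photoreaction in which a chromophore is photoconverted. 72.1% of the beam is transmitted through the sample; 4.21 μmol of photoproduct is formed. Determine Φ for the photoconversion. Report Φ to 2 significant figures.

Product: 4.21 μmol = 4.21×10⁻⁶ mol.
Fraction absorbed: 1 − 72.1/100 = 0.2790.
Photons absorbed: 0.2790 × 1.71×10⁻⁵ = 4.771×10⁻⁶ mol.
Φ = 4.21×10⁻⁶ mol / 4.771×10⁻⁶ mol photons = 0.88.

Φ = 0.88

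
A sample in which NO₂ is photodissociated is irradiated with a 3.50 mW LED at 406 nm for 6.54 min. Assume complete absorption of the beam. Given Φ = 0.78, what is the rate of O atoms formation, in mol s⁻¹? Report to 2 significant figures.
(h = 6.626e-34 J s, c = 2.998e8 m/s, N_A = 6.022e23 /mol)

9.3e-9 mol s⁻¹

Photon energy at 406 nm: hc/λ = (6.626e-34)(2.998e8)/(406e-9) = 4.893e-19 J.
Energy delivered: (3.50 mW)(392.4 s) = 1.373 J.
Photons incident: 1.373 / 4.893e-19 = 2.806e18, i.e. 2.806e18/6.022e23 = 4.660e-6 mol.
Product formed: 0.78 × 4.660e-6 = 3.635e-6 mol.
Rate: 3.635e-6 / 392.4 s = 9.3e-9 mol s⁻¹.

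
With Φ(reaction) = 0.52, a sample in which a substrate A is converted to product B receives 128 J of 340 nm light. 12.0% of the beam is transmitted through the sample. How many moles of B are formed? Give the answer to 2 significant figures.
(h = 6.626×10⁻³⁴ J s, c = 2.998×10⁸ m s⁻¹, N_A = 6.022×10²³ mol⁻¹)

1.7×10⁻⁴ mol

Photon energy at 340 nm: hc/λ = (6.626×10⁻³⁴)(2.998×10⁸)/(340×10⁻⁹) = 5.843×10⁻¹⁹ J.
Photons incident: 128 / 5.843×10⁻¹⁹ = 2.191×10²⁰, i.e. 2.191×10²⁰/6.022×10²³ = 3.638×10⁻⁴ mol.
Fraction absorbed: 1 − 12.0/100 = 0.8800.
Photons absorbed: 0.8800 × 3.638×10⁻⁴ = 3.201×10⁻⁴ mol.
Product: Φ × n_abs = 0.52 × 3.201×10⁻⁴ = 1.665×10⁻⁴ mol.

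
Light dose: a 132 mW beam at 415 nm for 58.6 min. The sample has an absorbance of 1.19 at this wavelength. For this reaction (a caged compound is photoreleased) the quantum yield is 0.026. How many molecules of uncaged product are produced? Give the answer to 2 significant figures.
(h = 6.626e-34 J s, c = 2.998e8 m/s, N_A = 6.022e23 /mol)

2.4e19 molecules

Photon energy at 415 nm: hc/λ = (6.626e-34)(2.998e8)/(415e-9) = 4.787e-19 J.
Energy delivered: (132 mW)(3516 s) = 464.1 J.
Photons incident: 464.1 / 4.787e-19 = 9.695e20, i.e. 9.695e20/6.022e23 = 0.001610 mol.
Fraction absorbed: 1 − 10^(−1.19) = 0.9354.
Photons absorbed: 0.9354 × 0.001610 = 0.001506 mol.
Product: Φ × n_abs = 0.026 × 0.001506 = 3.916e-5 mol.
As a count: 3.916e-5 × 6.022e23 = 2.4e19.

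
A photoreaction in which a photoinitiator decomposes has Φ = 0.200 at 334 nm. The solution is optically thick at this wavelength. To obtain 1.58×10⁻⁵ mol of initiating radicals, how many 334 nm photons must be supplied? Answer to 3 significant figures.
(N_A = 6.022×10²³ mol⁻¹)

Photons that must be absorbed: 1.58×10⁻⁵ / 0.200 = 7.900×10⁻⁵ mol.
Photon count: 7.900×10⁻⁵ × 6.022×10²³ = 4.76×10¹⁹.

4.76×10¹⁹ photons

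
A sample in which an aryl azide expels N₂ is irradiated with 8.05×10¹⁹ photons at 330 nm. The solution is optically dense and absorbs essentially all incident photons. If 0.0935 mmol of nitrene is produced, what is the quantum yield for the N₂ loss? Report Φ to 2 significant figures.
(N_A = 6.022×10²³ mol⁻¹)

Φ = 0.70

Product: 0.0935 mmol = 9.35×10⁻⁵ mol.
Moles of photons: 8.05×10¹⁹ / 6.022×10²³ = 1.337×10⁻⁴ mol.
Φ = 9.35×10⁻⁵ mol / 1.337×10⁻⁴ mol photons = 0.70.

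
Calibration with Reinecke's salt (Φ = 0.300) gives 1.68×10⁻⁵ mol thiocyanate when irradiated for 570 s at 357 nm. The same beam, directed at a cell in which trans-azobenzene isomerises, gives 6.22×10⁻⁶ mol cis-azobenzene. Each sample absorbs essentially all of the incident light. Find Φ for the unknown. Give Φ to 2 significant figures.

Photons absorbed by the actinometer: 1.68×10⁻⁵ / 0.300 = 5.600×10⁻⁵ mol.
Φ(unknown) = 6.22×10⁻⁶ / 5.600×10⁻⁵ = 0.11.

Φ = 0.11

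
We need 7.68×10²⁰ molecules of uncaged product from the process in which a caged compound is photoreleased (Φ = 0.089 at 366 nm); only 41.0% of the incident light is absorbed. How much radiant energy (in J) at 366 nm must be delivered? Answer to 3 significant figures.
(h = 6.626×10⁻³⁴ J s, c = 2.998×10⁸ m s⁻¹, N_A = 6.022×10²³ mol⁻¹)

Product: 7.68×10²⁰ / 6.022×10²³ = 0.001275 mol.
Photons that must be absorbed: 0.001275 / 0.089 = 0.01433 mol.
Incident photons needed: 0.01433 / 0.410 = 0.03495 mol.
Photon energy: hc/λ = 5.428×10⁻¹⁹ J; per mole, 3.269×10⁵ J mol⁻¹.
Energy required: 0.03495 × 3.269×10⁵ = 1.14×10⁴ J.

1.14×10⁴ J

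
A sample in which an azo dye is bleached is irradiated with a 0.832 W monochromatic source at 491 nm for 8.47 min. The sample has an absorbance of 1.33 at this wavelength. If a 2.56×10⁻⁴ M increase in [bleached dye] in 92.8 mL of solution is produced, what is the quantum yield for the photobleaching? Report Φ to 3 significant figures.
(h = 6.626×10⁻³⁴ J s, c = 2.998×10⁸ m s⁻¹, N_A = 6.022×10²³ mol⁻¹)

Product: (2.56×10⁻⁴ M)(0.0928 L) = 2.376×10⁻⁵ mol.
Photon energy at 491 nm: hc/λ = (6.626×10⁻³⁴)(2.998×10⁸)/(491×10⁻⁹) = 4.046×10⁻¹⁹ J.
Energy delivered: (0.832 W)(508.2 s) = 422.8 J.
Photons incident: 422.8 / 4.046×10⁻¹⁹ = 1.045×10²¹, i.e. 1.045×10²¹/6.022×10²³ = 0.001735 mol.
Fraction absorbed: 1 − 10^(−1.33) = 0.9532.
Photons absorbed: 0.9532 × 0.001735 = 0.001654 mol.
Φ = 2.376×10⁻⁵ mol / 0.001654 mol photons = 0.0144.

Φ = 0.0144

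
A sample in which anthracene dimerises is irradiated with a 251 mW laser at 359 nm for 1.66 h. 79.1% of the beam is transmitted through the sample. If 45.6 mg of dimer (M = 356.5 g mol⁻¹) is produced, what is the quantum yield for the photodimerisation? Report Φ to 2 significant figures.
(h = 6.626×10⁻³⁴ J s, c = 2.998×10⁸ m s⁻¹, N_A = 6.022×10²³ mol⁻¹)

Φ = 0.14

Product: 45.6 mg / 356.5 g mol⁻¹ = 1.279×10⁻⁴ mol.
Photon energy at 359 nm: hc/λ = (6.626×10⁻³⁴)(2.998×10⁸)/(359×10⁻⁹) = 5.533×10⁻¹⁹ J.
Energy delivered: (251 mW)(5976 s) = 1500 J.
Photons incident: 1500 / 5.533×10⁻¹⁹ = 2.711×10²¹, i.e. 2.711×10²¹/6.022×10²³ = 0.004502 mol.
Fraction absorbed: 1 − 79.1/100 = 0.2090.
Photons absorbed: 0.2090 × 0.004502 = 9.409×10⁻⁴ mol.
Φ = 1.279×10⁻⁴ mol / 9.409×10⁻⁴ mol photons = 0.14.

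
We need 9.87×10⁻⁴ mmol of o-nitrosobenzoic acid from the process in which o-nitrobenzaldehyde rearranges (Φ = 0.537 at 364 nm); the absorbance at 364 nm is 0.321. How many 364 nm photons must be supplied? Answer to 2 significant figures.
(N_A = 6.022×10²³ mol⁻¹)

Product: 9.87×10⁻⁴ mmol = 9.87×10⁻⁷ mol.
Photons that must be absorbed: 9.87×10⁻⁷ / 0.537 = 1.838×10⁻⁶ mol.
Fraction absorbed: 1 − 10^(−0.321) = 0.5225.
Incident photons needed: 1.838×10⁻⁶ / 0.5225 = 3.518×10⁻⁶ mol.
Photon count: 3.518×10⁻⁶ × 6.022×10²³ = 2.1×10¹⁸.

2.1×10¹⁸ photons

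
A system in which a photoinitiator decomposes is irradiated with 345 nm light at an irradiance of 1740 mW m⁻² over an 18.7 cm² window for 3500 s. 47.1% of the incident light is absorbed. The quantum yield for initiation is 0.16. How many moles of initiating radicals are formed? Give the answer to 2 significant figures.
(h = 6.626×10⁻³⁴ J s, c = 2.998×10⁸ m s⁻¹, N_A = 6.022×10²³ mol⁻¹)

Photon energy at 345 nm: hc/λ = (6.626×10⁻³⁴)(2.998×10⁸)/(345×10⁻⁹) = 5.758×10⁻¹⁹ J.
Energy delivered: (1740 mW m⁻²)(18.7×10⁻⁴ m²)(3500 s) = 11.39 J.
Photons incident: 11.39 / 5.758×10⁻¹⁹ = 1.978×10¹⁹, i.e. 1.978×10¹⁹/6.022×10²³ = 3.285×10⁻⁵ mol.
Photons absorbed: 0.471 × 3.285×10⁻⁵ = 1.547×10⁻⁵ mol.
Product: Φ × n_abs = 0.16 × 1.547×10⁻⁵ = 2.475×10⁻⁶ mol.

2.5×10⁻⁶ mol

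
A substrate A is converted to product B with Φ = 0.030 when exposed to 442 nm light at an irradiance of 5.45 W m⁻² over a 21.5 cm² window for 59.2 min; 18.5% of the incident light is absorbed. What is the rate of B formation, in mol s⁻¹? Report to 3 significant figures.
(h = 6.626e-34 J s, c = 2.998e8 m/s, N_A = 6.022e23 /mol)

Photon energy at 442 nm: hc/λ = (6.626e-34)(2.998e8)/(442e-9) = 4.494e-19 J.
Energy delivered: (5.45 W m⁻²)(21.5e-4 m²)(3552 s) = 41.62 J.
Photons incident: 41.62 / 4.494e-19 = 9.261e19, i.e. 9.261e19/6.022e23 = 1.538e-4 mol.
Photons absorbed: 0.185 × 1.538e-4 = 2.845e-5 mol.
Product formed: 0.030 × 2.845e-5 = 8.535e-7 mol.
Rate: 8.535e-7 / 3552 s = 2.40e-10 mol s⁻¹.

2.40e-10 mol s⁻¹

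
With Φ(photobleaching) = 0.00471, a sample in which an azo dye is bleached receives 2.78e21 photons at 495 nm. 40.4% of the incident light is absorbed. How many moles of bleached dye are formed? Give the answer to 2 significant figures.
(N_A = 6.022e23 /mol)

Moles of photons: 2.78e21 / 6.022e23 = 0.004616 mol.
Photons absorbed: 0.404 × 0.004616 = 0.001865 mol.
Product: Φ × n_abs = 0.00471 × 0.001865 = 8.784e-6 mol.

8.8e-6 mol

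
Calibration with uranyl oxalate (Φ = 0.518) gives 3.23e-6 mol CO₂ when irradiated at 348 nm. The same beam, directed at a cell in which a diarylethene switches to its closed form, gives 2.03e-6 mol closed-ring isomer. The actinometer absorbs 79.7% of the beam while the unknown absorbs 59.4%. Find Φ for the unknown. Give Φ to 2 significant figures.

Φ = 0.44

Photons absorbed by the actinometer: 3.23e-6 / 0.518 = 6.236e-6 mol.
Incident flux: 6.236e-6 / 0.797 = 7.824e-6 einstein.
Absorbed by unknown: 0.594 × 7.824e-6 = 4.647e-6 mol.
Φ(unknown) = 2.03e-6 / 4.647e-6 = 0.44.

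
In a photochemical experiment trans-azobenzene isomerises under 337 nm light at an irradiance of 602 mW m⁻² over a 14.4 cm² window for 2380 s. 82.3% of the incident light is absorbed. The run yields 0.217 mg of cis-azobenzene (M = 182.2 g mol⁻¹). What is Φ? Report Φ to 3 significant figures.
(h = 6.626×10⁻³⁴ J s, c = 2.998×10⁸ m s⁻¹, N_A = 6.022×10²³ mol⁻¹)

Φ = 0.249

Product: 0.217 mg / 182.2 g mol⁻¹ = 1.191×10⁻⁶ mol.
Photon energy at 337 nm: hc/λ = (6.626×10⁻³⁴)(2.998×10⁸)/(337×10⁻⁹) = 5.895×10⁻¹⁹ J.
Energy delivered: (602 mW m⁻²)(14.4×10⁻⁴ m²)(2380 s) = 2.063 J.
Photons incident: 2.063 / 5.895×10⁻¹⁹ = 3.500×10¹⁸, i.e. 3.500×10¹⁸/6.022×10²³ = 5.812×10⁻⁶ mol.
Photons absorbed: 0.823 × 5.812×10⁻⁶ = 4.783×10⁻⁶ mol.
Φ = 1.191×10⁻⁶ mol / 4.783×10⁻⁶ mol photons = 0.249.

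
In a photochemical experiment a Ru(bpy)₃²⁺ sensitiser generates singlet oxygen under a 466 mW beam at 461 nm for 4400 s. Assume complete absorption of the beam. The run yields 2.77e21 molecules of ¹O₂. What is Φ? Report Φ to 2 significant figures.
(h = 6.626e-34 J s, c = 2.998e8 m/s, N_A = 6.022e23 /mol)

Φ = 0.58

Product: 2.77e21 / 6.022e23 = 0.004600 mol.
Photon energy at 461 nm: hc/λ = (6.626e-34)(2.998e8)/(461e-9) = 4.309e-19 J.
Energy delivered: (466 mW)(4400 s) = 2050 J.
Photons incident: 2050 / 4.309e-19 = 4.757e21, i.e. 4.757e21/6.022e23 = 0.007899 mol.
Φ = 0.004600 mol / 0.007899 mol photons = 0.58.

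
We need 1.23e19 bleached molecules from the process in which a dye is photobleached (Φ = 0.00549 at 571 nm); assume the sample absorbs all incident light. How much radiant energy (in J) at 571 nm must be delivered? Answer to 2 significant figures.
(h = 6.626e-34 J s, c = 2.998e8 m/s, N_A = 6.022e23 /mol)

780 J

Product: 1.23e19 / 6.022e23 = 2.043e-5 mol.
Photons that must be absorbed: 2.043e-5 / 0.00549 = 0.003721 mol.
Photon energy: hc/λ = 3.479e-19 J; per mole, 2.095e5 J mol⁻¹.
Energy required: 0.003721 × 2.095e5 = 780 J.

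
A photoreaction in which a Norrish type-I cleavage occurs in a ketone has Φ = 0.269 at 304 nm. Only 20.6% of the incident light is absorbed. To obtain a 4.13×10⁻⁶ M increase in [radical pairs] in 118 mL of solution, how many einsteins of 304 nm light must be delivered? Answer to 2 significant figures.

Product: (4.13×10⁻⁶ M)(0.118 L) = 4.873×10⁻⁷ mol.
Photons that must be absorbed: 4.873×10⁻⁷ / 0.269 = 1.812×10⁻⁶ mol.
Incident photons needed: 1.812×10⁻⁶ / 0.206 = 8.796×10⁻⁶ mol.

8.8×10⁻⁶ einstein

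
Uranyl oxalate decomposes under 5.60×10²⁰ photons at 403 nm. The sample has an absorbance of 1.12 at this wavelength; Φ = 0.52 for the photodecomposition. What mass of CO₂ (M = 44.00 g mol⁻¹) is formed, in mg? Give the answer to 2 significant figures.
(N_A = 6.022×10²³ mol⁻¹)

20 mg

Moles of photons: 5.60×10²⁰ / 6.022×10²³ = 9.299×10⁻⁴ mol.
Fraction absorbed: 1 − 10^(−1.12) = 0.9241.
Photons absorbed: 0.9241 × 9.299×10⁻⁴ = 8.593×10⁻⁴ mol.
Product: Φ × n_abs = 0.52 × 8.593×10⁻⁴ = 4.468×10⁻⁴ mol.
Mass: 4.468×10⁻⁴ × 44.00 = 0.01966 g = 20 mg.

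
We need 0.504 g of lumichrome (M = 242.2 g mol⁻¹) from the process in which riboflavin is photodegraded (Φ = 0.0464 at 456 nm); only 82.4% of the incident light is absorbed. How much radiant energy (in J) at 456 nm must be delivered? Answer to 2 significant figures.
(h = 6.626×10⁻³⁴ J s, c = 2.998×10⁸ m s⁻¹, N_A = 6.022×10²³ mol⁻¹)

1.4×10⁴ J

Product: 0.504 g / 242.2 g mol⁻¹ = 0.002081 mol.
Photons that must be absorbed: 0.002081 / 0.0464 = 0.04485 mol.
Incident photons needed: 0.04485 / 0.824 = 0.05443 mol.
Photon energy: hc/λ = 4.356×10⁻¹⁹ J; per mole, 2.623×10⁵ J mol⁻¹.
Energy required: 0.05443 × 2.623×10⁵ = 1.4×10⁴ J.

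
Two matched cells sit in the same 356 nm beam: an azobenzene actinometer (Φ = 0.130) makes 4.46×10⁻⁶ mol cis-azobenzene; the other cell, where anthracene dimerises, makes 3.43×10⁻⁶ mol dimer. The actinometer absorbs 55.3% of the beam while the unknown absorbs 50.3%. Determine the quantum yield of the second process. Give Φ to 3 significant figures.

Photons absorbed by the actinometer: 4.46×10⁻⁶ / 0.130 = 3.431×10⁻⁵ mol.
Incident flux: 3.431×10⁻⁵ / 0.553 = 6.204×10⁻⁵ einstein.
Absorbed by unknown: 0.503 × 6.204×10⁻⁵ = 3.121×10⁻⁵ mol.
Φ(unknown) = 3.43×10⁻⁶ / 3.121×10⁻⁵ = 0.110.

Φ = 0.110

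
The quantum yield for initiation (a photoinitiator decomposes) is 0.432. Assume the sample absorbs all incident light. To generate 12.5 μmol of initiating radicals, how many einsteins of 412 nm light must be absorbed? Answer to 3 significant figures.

Product: 12.5 μmol = 1.25e-5 mol.
Photons that must be absorbed: 1.25e-5 / 0.432 = 2.894e-5 mol.

2.89e-5 einstein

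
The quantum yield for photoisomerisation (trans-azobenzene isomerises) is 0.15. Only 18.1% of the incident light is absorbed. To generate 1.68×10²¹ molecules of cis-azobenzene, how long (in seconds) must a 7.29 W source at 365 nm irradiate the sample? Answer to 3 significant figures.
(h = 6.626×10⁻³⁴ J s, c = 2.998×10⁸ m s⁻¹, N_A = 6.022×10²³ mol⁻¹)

t ≈ 4620 s

Product: 1.68×10²¹ / 6.022×10²³ = 0.002790 mol.
Photons that must be absorbed: 0.002790 / 0.15 = 0.01860 mol.
Incident photons needed: 0.01860 / 0.181 = 0.1028 mol.
Photon energy: hc/λ = 5.442×10⁻¹⁹ J; per mole, 3.277×10⁵ J mol⁻¹.
Energy required: 0.1028 × 3.277×10⁵ = 3.369×10⁴ J.
Time: 3.369×10⁴ J / 7.29 W = 4620 s.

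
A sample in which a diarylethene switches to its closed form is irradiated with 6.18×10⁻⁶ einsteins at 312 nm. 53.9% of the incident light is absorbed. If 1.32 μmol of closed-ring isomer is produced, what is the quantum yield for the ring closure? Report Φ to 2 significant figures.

Product: 1.32 μmol = 1.32×10⁻⁶ mol.
Photons absorbed: 0.539 × 6.18×10⁻⁶ = 3.331×10⁻⁶ mol.
Φ = 1.32×10⁻⁶ mol / 3.331×10⁻⁶ mol photons = 0.40.

Φ = 0.40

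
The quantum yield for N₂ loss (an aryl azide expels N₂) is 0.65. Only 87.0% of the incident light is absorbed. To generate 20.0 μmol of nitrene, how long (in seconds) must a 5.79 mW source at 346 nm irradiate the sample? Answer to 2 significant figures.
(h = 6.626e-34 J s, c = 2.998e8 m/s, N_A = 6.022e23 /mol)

Product: 20.0 μmol = 2.00e-5 mol.
Photons that must be absorbed: 2.00e-5 / 0.65 = 3.077e-5 mol.
Incident photons needed: 3.077e-5 / 0.870 = 3.537e-5 mol.
Photon energy: hc/λ = 5.741e-19 J; per mole, 3.457e5 J mol⁻¹.
Energy required: 3.537e-5 × 3.457e5 = 12.23 J.
Time: 12.23 J / 0.00579 W = 2100 s.

t ≈ 2100 s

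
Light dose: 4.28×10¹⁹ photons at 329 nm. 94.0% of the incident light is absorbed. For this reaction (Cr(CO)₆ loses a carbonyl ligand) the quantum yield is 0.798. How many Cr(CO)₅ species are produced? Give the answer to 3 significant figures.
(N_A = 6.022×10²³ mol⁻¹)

Moles of photons: 4.28×10¹⁹ / 6.022×10²³ = 7.107×10⁻⁵ mol.
Photons absorbed: 0.940 × 7.107×10⁻⁵ = 6.681×10⁻⁵ mol.
Product: Φ × n_abs = 0.798 × 6.681×10⁻⁵ = 5.331×10⁻⁵ mol.
As a count: 5.331×10⁻⁵ × 6.022×10²³ = 3.21×10¹⁹.

3.21×10¹⁹ species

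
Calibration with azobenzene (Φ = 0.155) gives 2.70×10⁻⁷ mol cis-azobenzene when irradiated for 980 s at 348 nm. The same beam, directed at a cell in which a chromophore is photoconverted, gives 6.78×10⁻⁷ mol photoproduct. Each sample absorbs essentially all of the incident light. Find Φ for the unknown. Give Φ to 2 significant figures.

Φ = 0.39

Photons absorbed by the actinometer: 2.70×10⁻⁷ / 0.155 = 1.742×10⁻⁶ mol.
Φ(unknown) = 6.78×10⁻⁷ / 1.742×10⁻⁶ = 0.39.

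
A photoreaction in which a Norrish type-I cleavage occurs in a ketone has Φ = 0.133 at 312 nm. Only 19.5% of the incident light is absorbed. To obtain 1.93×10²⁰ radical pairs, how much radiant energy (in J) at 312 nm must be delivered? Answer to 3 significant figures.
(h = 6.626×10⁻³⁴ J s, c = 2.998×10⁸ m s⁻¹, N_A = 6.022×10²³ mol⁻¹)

4740 J

Product: 1.93×10²⁰ / 6.022×10²³ = 3.205×10⁻⁴ mol.
Photons that must be absorbed: 3.205×10⁻⁴ / 0.133 = 0.002410 mol.
Incident photons needed: 0.002410 / 0.195 = 0.01236 mol.
Photon energy: hc/λ = 6.367×10⁻¹⁹ J; per mole, 3.834×10⁵ J mol⁻¹.
Energy required: 0.01236 × 3.834×10⁵ = 4740 J.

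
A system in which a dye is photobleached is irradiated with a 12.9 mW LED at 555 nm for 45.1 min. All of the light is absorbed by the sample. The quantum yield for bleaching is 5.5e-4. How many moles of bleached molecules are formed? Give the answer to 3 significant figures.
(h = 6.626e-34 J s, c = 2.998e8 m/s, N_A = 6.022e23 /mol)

8.91e-8 mol

Photon energy at 555 nm: hc/λ = (6.626e-34)(2.998e8)/(555e-9) = 3.579e-19 J.
Energy delivered: (12.9 mW)(2706 s) = 34.91 J.
Photons incident: 34.91 / 3.579e-19 = 9.754e19, i.e. 9.754e19/6.022e23 = 1.620e-4 mol.
Product: Φ × n_abs = 5.5e-4 × 1.620e-4 = 8.910e-8 mol.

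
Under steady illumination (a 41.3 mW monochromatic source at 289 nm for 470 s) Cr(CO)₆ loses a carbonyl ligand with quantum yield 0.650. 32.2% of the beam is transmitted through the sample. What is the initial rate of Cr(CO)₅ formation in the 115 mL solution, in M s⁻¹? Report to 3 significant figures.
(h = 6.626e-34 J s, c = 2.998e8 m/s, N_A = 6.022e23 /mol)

3.82e-7 M s⁻¹

Photon energy at 289 nm: hc/λ = (6.626e-34)(2.998e8)/(289e-9) = 6.874e-19 J.
Energy delivered: (41.3 mW)(470 s) = 19.41 J.
Photons incident: 19.41 / 6.874e-19 = 2.824e19, i.e. 2.824e19/6.022e23 = 4.689e-5 mol.
Fraction absorbed: 1 − 32.2/100 = 0.6780.
Photons absorbed: 0.6780 × 4.689e-5 = 3.179e-5 mol.
Product formed: 0.650 × 3.179e-5 = 2.066e-5 mol.
Rate: 2.066e-5 mol / (470 s × 0.115 L) = 3.82e-7 M s⁻¹.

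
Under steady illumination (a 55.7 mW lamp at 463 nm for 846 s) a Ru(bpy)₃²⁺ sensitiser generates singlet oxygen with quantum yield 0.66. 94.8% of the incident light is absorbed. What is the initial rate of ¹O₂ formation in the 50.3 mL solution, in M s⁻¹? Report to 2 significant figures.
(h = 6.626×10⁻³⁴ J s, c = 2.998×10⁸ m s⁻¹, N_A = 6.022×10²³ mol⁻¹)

Photon energy at 463 nm: hc/λ = (6.626×10⁻³⁴)(2.998×10⁸)/(463×10⁻⁹) = 4.290×10⁻¹⁹ J.
Energy delivered: (55.7 mW)(846 s) = 47.12 J.
Photons incident: 47.12 / 4.290×10⁻¹⁹ = 1.098×10²⁰, i.e. 1.098×10²⁰/6.022×10²³ = 1.823×10⁻⁴ mol.
Photons absorbed: 0.948 × 1.823×10⁻⁴ = 1.728×10⁻⁴ mol.
Product formed: 0.66 × 1.728×10⁻⁴ = 1.140×10⁻⁴ mol.
Rate: 1.140×10⁻⁴ mol / (846 s × 0.0503 L) = 2.7×10⁻⁶ M s⁻¹.

2.7×10⁻⁶ M s⁻¹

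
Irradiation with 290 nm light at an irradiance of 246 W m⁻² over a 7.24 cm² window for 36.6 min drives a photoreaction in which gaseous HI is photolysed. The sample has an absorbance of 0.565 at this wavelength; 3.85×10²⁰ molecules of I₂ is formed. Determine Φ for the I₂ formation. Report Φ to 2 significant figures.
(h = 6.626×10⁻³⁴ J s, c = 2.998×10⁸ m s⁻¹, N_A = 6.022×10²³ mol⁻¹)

Product: 3.85×10²⁰ / 6.022×10²³ = 6.393×10⁻⁴ mol.
Photon energy at 290 nm: hc/λ = (6.626×10⁻³⁴)(2.998×10⁸)/(290×10⁻⁹) = 6.850×10⁻¹⁹ J.
Energy delivered: (246 W m⁻²)(7.24×10⁻⁴ m²)(2196 s) = 391.1 J.
Photons incident: 391.1 / 6.850×10⁻¹⁹ = 5.709×10²⁰, i.e. 5.709×10²⁰/6.022×10²³ = 9.480×10⁻⁴ mol.
Fraction absorbed: 1 − 10^(−0.565) = 0.7277.
Photons absorbed: 0.7277 × 9.480×10⁻⁴ = 6.899×10⁻⁴ mol.
Φ = 6.393×10⁻⁴ mol / 6.899×10⁻⁴ mol photons = 0.93.

Φ = 0.93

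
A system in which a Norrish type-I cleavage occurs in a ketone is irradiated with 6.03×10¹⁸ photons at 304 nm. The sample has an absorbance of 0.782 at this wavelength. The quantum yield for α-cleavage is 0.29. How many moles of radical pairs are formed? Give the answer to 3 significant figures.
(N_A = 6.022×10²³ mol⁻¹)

2.42×10⁻⁶ mol

Moles of photons: 6.03×10¹⁸ / 6.022×10²³ = 1.001×10⁻⁵ mol.
Fraction absorbed: 1 − 10^(−0.782) = 0.8348.
Photons absorbed: 0.8348 × 1.001×10⁻⁵ = 8.356×10⁻⁶ mol.
Product: Φ × n_abs = 0.29 × 8.356×10⁻⁶ = 2.423×10⁻⁶ mol.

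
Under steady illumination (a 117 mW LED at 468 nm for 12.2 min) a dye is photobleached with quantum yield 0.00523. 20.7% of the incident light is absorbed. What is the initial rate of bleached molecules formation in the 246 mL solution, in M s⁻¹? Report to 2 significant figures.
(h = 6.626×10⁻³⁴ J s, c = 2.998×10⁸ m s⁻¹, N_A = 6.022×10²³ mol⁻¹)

Photon energy at 468 nm: hc/λ = (6.626×10⁻³⁴)(2.998×10⁸)/(468×10⁻⁹) = 4.245×10⁻¹⁹ J.
Energy delivered: (117 mW)(732 s) = 85.64 J.
Photons incident: 85.64 / 4.245×10⁻¹⁹ = 2.017×10²⁰, i.e. 2.017×10²⁰/6.022×10²³ = 3.349×10⁻⁴ mol.
Photons absorbed: 0.207 × 3.349×10⁻⁴ = 6.932×10⁻⁵ mol.
Product formed: 0.00523 × 6.932×10⁻⁵ = 3.625×10⁻⁷ mol.
Rate: 3.625×10⁻⁷ mol / (732 s × 0.246 L) = 2.0×10⁻⁹ M s⁻¹.

2.0×10⁻⁹ M s⁻¹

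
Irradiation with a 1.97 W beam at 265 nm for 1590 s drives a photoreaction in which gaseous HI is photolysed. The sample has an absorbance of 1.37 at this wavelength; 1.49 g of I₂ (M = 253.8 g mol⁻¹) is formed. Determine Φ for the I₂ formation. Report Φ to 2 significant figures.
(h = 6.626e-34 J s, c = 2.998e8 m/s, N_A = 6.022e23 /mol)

Product: 1.49 g / 253.8 g mol⁻¹ = 0.005871 mol.
Photon energy at 265 nm: hc/λ = (6.626e-34)(2.998e8)/(265e-9) = 7.496e-19 J.
Energy delivered: (1.97 W)(1590 s) = 3132 J.
Photons incident: 3132 / 7.496e-19 = 4.178e21, i.e. 4.178e21/6.022e23 = 0.006938 mol.
Fraction absorbed: 1 − 10^(−1.37) = 0.9573.
Photons absorbed: 0.9573 × 0.006938 = 0.006642 mol.
Φ = 0.005871 mol / 0.006642 mol photons = 0.88.

Φ = 0.88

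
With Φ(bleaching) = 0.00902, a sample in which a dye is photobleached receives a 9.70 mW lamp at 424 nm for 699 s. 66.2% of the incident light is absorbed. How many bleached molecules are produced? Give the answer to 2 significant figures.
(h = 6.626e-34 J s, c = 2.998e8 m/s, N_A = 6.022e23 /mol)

8.6e16 bleached molecules

Photon energy at 424 nm: hc/λ = (6.626e-34)(2.998e8)/(424e-9) = 4.685e-19 J.
Energy delivered: (9.70 mW)(699 s) = 6.780 J.
Photons incident: 6.780 / 4.685e-19 = 1.447e19, i.e. 1.447e19/6.022e23 = 2.403e-5 mol.
Photons absorbed: 0.662 × 2.403e-5 = 1.591e-5 mol.
Product: Φ × n_abs = 0.00902 × 1.591e-5 = 1.435e-7 mol.
As a count: 1.435e-7 × 6.022e23 = 8.6e16.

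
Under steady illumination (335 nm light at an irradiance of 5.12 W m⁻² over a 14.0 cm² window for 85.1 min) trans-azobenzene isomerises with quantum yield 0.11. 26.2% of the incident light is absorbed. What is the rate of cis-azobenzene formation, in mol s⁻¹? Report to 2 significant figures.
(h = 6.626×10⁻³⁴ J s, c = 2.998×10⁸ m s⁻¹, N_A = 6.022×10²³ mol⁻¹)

Photon energy at 335 nm: hc/λ = (6.626×10⁻³⁴)(2.998×10⁸)/(335×10⁻⁹) = 5.930×10⁻¹⁹ J.
Energy delivered: (5.12 W m⁻²)(14.0×10⁻⁴ m²)(5106 s) = 36.60 J.
Photons incident: 36.60 / 5.930×10⁻¹⁹ = 6.172×10¹⁹, i.e. 6.172×10¹⁹/6.022×10²³ = 1.025×10⁻⁴ mol.
Photons absorbed: 0.262 × 1.025×10⁻⁴ = 2.686×10⁻⁵ mol.
Product formed: 0.11 × 2.686×10⁻⁵ = 2.955×10⁻⁶ mol.
Rate: 2.955×10⁻⁶ / 5106 s = 5.8×10⁻¹⁰ mol s⁻¹.

5.8×10⁻¹⁰ mol s⁻¹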